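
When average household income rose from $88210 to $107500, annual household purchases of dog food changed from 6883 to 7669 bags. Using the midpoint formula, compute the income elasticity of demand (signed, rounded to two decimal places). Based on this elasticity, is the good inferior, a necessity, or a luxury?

0.55; necessity

%ΔQ = (7669 − 6883)/[( 6883 + 7669)/2] = 786/7276 = 0.108026…
%ΔIncome = (107500 − 88210)/[( 88210 + 107500)/2] = 19290/97855 = 0.197128…
E_income = (786/7276) / (19290/97855) = 0.5480…
0 < E_income < 1 ⇒ normal good, necessity.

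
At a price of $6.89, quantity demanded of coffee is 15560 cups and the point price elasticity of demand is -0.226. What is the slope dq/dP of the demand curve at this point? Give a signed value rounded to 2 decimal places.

Ed = (dq/dP)·(P/q) ⇒ dq/dP = Ed·q/P = (-0.226)·15560/6.89 = -510.3860…

-510.39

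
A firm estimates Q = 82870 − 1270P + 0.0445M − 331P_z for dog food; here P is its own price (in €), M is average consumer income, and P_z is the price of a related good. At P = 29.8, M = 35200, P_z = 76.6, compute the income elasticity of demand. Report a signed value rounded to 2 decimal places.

0.07

At the given values, Q = 82870 − 1270(29.8) + 0.0445(35200) − 331(76.6) = 21235.8.
∂Q/∂M = 0.0445.
E = (0.0445) × (35200/21235.8) = 0.0737…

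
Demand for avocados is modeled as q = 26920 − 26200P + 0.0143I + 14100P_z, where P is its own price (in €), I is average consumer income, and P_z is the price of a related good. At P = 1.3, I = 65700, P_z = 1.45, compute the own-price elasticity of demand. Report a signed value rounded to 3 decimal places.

At the given values, q = 26920 − 26200(1.3) + 0.0143(65700) + 14100(1.45) = 14244.51.
∂q/∂P = −26200.
E = (-26200) × (1.3/14244.51) = -2.39109…

-2.391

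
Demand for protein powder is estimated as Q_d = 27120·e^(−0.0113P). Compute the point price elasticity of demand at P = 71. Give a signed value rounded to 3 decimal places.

dQ_d/dP = −0.0113·Q_d = -137.383. At P = 71, Q_d = 12157.8.
Ed = (dQ_d/dP)·(P/Q_d) = (-137.383) × (71/12157.8) = -0.8023

-0.802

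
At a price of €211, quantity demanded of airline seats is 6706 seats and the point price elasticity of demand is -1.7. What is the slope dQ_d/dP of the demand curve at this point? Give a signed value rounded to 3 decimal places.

-54.029

Ed = (dQ_d/dP)·(P/Q_d) ⇒ dQ_d/dP = Ed·Q_d/P = (-1.7)·6706/211 = -54.02938…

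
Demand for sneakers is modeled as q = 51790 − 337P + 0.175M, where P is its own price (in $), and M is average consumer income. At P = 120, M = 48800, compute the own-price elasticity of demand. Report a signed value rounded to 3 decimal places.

At the given values, q = 51790 − 337(120) + 0.175(48800) = 19890.
∂q/∂P = −337.
E = (-337) × (120/19890) = -2.03318…

-2.033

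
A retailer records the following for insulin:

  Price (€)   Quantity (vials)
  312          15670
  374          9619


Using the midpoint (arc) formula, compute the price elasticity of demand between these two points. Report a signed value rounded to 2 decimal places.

%ΔQ = (9619 − 15670) / [(15670 + 9619)/2] = -6051/12644.5 = -0.478547…
%ΔP = (374 − 312) / [(312 + 374)/2] = 62/343 = 0.180758…
Arc Ed = %ΔQ / %ΔP = (-6051/12644.5) / (62/343) = -2.6474…

-2.65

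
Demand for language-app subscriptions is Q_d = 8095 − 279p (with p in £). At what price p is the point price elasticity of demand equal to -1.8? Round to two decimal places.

Ed = −279p/(8095 − 279p). Set this equal to -1.8:
279p = 1.8·(8095 − 279p) ⇒ 279p(1 + 1.8) = 1.8·8095
p = 1.8·8095 / (279·2.8) = 18.6520…

18.65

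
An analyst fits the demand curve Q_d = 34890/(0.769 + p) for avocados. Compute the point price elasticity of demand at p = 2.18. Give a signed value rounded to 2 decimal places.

dQ_d/dp = −34890/(0.769 + p)² = -4011.91. At p = 2.18, Q_d = 11831.1.
Ed = (dQ_d/dp)·(p/Q_d) = (-4011.91) × (2.18/11831.1) = -0.7392…

-0.74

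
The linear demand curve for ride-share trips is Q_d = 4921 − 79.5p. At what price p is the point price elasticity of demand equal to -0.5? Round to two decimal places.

20.63

Ed = −79.5p/(4921 − 79.5p). Set this equal to -0.5:
79.5p = 0.5·(4921 − 79.5p) ⇒ 79.5p(1 + 0.5) = 0.5·4921
p = 0.5·4921 / (79.5·1.5) = 20.6331…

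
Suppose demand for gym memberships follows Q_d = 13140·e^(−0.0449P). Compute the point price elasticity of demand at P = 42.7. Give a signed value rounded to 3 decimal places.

-1.917

dQ_d/dP = −0.0449·Q_d = -86.736. At P = 42.7, Q_d = 1931.76.
Ed = (dQ_d/dP)·(P/Q_d) = (-86.736) × (42.7/1931.76) = -1.91723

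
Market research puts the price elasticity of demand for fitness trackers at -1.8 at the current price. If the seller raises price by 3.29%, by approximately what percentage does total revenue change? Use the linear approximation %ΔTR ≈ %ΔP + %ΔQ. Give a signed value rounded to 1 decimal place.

-2.6%

%ΔQ ≈ Ed × %ΔP = (-1.8) × (+3.29%) = -5.9220%
%ΔTR ≈ %ΔP + %ΔQ = (+3.29%) + (-5.9220%) = -2.6320%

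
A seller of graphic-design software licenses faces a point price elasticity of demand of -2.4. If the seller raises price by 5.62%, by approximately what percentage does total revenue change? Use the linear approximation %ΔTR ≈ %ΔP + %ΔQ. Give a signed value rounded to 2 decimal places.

%ΔQ ≈ Ed × %ΔP = (-2.4) × (+5.62%) = -13.4880%
%ΔTR ≈ %ΔP + %ΔQ = (+5.62%) + (-13.4880%) = -7.8680%

-7.87%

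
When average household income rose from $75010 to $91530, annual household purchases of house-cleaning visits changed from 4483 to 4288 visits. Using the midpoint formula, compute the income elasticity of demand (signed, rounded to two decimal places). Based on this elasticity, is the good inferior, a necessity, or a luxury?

-0.22; inferior

%ΔQ = (4288 − 4483)/[( 4483 + 4288)/2] = -195/4385.5 = -0.044464…
%ΔIncome = (91530 − 75010)/[( 75010 + 91530)/2] = 16520/83270 = 0.198390…
E_income = (-195/4385.5) / (16520/83270) = -0.2241…
E_income < 0 ⇒ inferior good.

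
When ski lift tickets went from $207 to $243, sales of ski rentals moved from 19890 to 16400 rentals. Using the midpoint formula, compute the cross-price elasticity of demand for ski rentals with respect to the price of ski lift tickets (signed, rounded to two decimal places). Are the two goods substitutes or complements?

-1.20; complements

%ΔQ_{ski rentals} = (16400 − 19890)/avg = -3490/18145 = -0.192339…
%ΔP_{ski lift tickets} = (243 − 207)/avg = 36/225 = 0.16
E_cross = (-3490/18145) / (36/225) = -1.2021…
E_cross < 0 ⇒ the goods are complements.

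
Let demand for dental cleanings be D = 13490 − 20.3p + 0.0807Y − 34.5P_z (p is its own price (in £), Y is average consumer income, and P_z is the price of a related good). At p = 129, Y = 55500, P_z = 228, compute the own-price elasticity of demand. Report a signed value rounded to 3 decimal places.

-0.350

At the given values, D = 13490 − 20.3(129) + 0.0807(55500) − 34.5(228) = 7484.15.
∂D/∂p = −20.3.
E = (-20.3) × (129/7484.15) = -0.34989…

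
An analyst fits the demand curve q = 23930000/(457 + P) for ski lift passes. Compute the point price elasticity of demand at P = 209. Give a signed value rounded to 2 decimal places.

-0.31

dq/dP = −23930000/(457 + P)² = -53.9503. At P = 209, q = 35930.9.
Ed = (dq/dP)·(P/q) = (-53.9503) × (209/35930.9) = -0.3138…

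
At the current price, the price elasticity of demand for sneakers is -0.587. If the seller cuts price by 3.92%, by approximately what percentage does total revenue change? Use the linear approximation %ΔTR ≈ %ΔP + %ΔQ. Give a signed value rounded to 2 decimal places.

%ΔQ ≈ Ed × %ΔP = (-0.587) × (-3.92%) = +2.3010%
%ΔTR ≈ %ΔP + %ΔQ = (-3.92%) + (+2.3010%) = -1.6190%

-1.62%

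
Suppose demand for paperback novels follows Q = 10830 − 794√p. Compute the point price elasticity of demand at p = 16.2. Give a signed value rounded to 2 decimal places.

-0.21

dQ/dp = −794/(2√p) = -98.6354. At p = 16.2, Q = 7634.21.
Ed = (dQ/dp)·(p/Q) = (-98.6354) × (16.2/7634.21) = -0.2093…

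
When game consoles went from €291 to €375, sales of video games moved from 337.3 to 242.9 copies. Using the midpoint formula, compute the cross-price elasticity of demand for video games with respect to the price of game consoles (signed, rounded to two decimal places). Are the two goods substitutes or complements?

-1.29; complements

%ΔQ_{video games} = (242.9 − 337.3)/avg = -94.4/290.1 = -0.325405…
%ΔP_{game consoles} = (375 − 291)/avg = 84/333 = 0.252252…
E_cross = (-94.4/290.1) / (84/333) = -1.2899…
E_cross < 0 ⇒ the goods are complements.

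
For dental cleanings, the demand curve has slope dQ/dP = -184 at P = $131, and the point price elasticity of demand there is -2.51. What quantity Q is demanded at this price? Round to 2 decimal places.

Ed = (dQ/dP)·(P/Q) ⇒ Q = (dQ/dP)·P/Ed = (-184)·131/(-2.51) = 9603.1872…

9603.19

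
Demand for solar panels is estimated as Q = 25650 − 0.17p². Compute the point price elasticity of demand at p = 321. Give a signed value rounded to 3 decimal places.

-4.308

dQ/dp = −2·0.17·p = -109.14. At p = 321, Q = 8133.03.
Ed = (dQ/dp)·(p/Q) = (-109.14) × (321/8133.03) = -4.30761…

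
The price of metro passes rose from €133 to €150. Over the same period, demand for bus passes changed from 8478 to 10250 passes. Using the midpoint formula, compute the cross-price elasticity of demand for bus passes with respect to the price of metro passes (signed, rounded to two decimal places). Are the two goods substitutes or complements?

1.58; substitutes

%ΔQ_{bus passes} = (10250 − 8478)/avg = 1772/9364 = 0.189235…
%ΔP_{metro passes} = (150 − 133)/avg = 17/141.5 = 0.120141…
E_cross = (1772/9364) / (17/141.5) = 1.5751…
E_cross > 0 ⇒ the goods are substitutes.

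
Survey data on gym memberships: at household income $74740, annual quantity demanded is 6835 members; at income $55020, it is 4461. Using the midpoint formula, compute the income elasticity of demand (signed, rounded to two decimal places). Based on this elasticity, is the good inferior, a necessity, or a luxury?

%ΔQ = (4461 − 6835)/[( 6835 + 4461)/2] = -2374/5648 = -0.420325…
%ΔIncome = (55020 − 74740)/[( 74740 + 55020)/2] = -19720/64880 = -0.303945…
E_income = (-2374/5648) / (-19720/64880) = 1.3828…
E_income > 1 ⇒ normal good, luxury.

1.38; luxury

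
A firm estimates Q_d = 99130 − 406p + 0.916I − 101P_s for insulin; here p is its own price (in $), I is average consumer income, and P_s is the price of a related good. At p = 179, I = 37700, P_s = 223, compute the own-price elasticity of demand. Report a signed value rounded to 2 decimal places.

At the given values, Q_d = 99130 − 406(179) + 0.916(37700) − 101(223) = 38466.2.
∂Q_d/∂p = −406.
E = (-406) × (179/38466.2) = -1.8892…

-1.89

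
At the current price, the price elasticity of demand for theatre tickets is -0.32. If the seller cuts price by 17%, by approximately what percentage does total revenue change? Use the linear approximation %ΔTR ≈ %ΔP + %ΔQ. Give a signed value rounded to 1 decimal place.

-11.6%

%ΔQ ≈ Ed × %ΔP = (-0.32) × (-17%) = +5.4400%
%ΔTR ≈ %ΔP + %ΔQ = (-17%) + (+5.4400%) = -11.5600%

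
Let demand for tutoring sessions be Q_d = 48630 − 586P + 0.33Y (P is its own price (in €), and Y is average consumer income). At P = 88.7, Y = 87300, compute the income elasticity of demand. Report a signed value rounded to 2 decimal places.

1.13

At the given values, Q_d = 48630 − 586(88.7) + 0.33(87300) = 25460.8.
∂Q_d/∂Y = 0.33.
E = (0.33) × (87300/25460.8) = 1.1315…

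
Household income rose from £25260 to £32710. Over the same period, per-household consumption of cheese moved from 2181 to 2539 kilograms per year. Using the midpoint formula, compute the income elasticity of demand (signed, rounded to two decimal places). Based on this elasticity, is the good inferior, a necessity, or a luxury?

%ΔQ = (2539 − 2181)/[( 2181 + 2539)/2] = 358/2360 = 0.151694…
%ΔIncome = (32710 − 25260)/[( 25260 + 32710)/2] = 7450/28985 = 0.257029…
E_income = (358/2360) / (7450/28985) = 0.5901…
0 < E_income < 1 ⇒ normal good, necessity.

0.59; necessity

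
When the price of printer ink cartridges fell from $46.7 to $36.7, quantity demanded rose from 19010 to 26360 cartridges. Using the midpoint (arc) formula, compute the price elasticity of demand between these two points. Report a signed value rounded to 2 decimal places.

%ΔQ = (26360 − 19010) / [(19010 + 26360)/2] = 7350/22685 = 0.324002…
%ΔP = (36.7 − 46.7) / [(46.7 + 36.7)/2] = -10/41.7 = -0.239808…
Arc Ed = %ΔQ / %ΔP = (7350/22685) / (-10/41.7) = -1.3510…

-1.35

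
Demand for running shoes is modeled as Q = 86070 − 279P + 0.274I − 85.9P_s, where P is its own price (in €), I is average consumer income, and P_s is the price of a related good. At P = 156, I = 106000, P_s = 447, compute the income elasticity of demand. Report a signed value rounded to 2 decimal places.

At the given values, Q = 86070 − 279(156) + 0.274(106000) − 85.9(447) = 33192.7.
∂Q/∂I = 0.274.
E = (0.274) × (106000/33192.7) = 0.8750…

0.88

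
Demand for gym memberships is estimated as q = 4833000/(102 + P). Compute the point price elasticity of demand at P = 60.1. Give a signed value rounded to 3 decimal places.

dq/dP = −4833000/(102 + P)² = -183.929. At P = 60.1, q = 29814.9.
Ed = (dq/dP)·(P/q) = (-183.929) × (60.1/29814.9) = -0.37075…

-0.371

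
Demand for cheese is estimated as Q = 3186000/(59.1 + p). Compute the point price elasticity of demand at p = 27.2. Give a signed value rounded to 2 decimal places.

dQ/dp = −3186000/(59.1 + p)² = -427.784. At p = 27.2, Q = 36917.7.
Ed = (dQ/dp)·(p/Q) = (-427.784) × (27.2/36917.7) = -0.3151…

-0.32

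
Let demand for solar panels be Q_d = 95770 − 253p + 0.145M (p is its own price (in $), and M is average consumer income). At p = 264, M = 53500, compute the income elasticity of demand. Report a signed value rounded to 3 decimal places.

0.211

At the given values, Q_d = 95770 − 253(264) + 0.145(53500) = 36735.5.
∂Q_d/∂M = 0.145.
E = (0.145) × (53500/36735.5) = 0.21117…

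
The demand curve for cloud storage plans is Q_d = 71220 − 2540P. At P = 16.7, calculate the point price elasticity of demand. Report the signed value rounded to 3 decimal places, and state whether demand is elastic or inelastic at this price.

-1.473; elastic

dQ_d/dP = −2540. At P = 16.7, Q_d = 71220 − 2540(16.7) = 28802.
Ed = (dQ_d/dP)·(P/Q_d) = −2540 × (16.7/28802) = -1.47274…
|Ed| = 1.473 > 1, so demand is elastic.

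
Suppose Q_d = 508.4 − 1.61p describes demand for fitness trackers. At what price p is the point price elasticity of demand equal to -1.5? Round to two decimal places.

Ed = −1.61p/(508.4 − 1.61p). Set this equal to -1.5:
1.61p = 1.5·(508.4 − 1.61p) ⇒ 1.61p(1 + 1.5) = 1.5·508.4
p = 1.5·508.4 / (1.61·2.5) = 189.4658…

189.47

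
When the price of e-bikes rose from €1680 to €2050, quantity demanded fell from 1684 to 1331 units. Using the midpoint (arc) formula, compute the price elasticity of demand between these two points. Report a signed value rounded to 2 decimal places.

%ΔQ = (1331 − 1684) / [(1684 + 1331)/2] = -353/1507.5 = -0.234162…
%ΔP = (2050 − 1680) / [(1680 + 2050)/2] = 370/1865 = 0.198391…
Arc Ed = %ΔQ / %ΔP = (-353/1507.5) / (370/1865) = -1.1803…

-1.18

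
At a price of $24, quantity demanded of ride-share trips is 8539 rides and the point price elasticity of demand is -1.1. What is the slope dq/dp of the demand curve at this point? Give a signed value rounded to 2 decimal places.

-391.37

Ed = (dq/dp)·(p/q) ⇒ dq/dp = Ed·q/p = (-1.1)·8539/24 = -391.3708…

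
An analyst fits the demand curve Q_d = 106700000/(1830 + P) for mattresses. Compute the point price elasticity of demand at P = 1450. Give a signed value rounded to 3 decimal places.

dQ_d/dP = −106700000/(1830 + P)² = -9.91783. At P = 1450, Q_d = 32530.5.
Ed = (dQ_d/dP)·(P/Q_d) = (-9.91783) × (1450/32530.5) = -0.44207…

-0.442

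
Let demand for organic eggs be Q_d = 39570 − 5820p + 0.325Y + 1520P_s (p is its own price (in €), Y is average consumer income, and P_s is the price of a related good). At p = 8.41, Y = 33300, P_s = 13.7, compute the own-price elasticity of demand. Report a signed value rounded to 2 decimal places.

-2.20

At the given values, Q_d = 39570 − 5820(8.41) + 0.325(33300) + 1520(13.7) = 22270.3.
∂Q_d/∂p = −5820.
E = (-5820) × (8.41/22270.3) = -2.1978…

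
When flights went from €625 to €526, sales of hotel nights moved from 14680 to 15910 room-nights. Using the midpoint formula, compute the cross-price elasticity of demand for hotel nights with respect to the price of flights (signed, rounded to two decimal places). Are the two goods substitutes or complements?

%ΔQ_{hotel nights} = (15910 − 14680)/avg = 1230/15295 = 0.080418…
%ΔP_{flights} = (526 − 625)/avg = -99/575.5 = -0.172024…
E_cross = (1230/15295) / (-99/575.5) = -0.4674…
E_cross < 0 ⇒ the goods are complements.

-0.47; complements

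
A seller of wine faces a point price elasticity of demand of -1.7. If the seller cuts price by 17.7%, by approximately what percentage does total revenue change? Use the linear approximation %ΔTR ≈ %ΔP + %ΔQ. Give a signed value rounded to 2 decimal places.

+12.39%

%ΔQ ≈ Ed × %ΔP = (-1.7) × (-17.7%) = +30.0900%
%ΔTR ≈ %ΔP + %ΔQ = (-17.7%) + (+30.0900%) = +12.3900%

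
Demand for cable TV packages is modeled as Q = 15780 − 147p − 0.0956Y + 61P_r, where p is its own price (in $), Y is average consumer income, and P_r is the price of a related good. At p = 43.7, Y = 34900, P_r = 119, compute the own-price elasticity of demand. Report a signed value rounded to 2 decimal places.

-0.48

At the given values, Q = 15780 − 147(43.7) − 0.0956(34900) + 61(119) = 13278.66.
∂Q/∂p = −147.
E = (-147) × (43.7/13278.66) = -0.4837…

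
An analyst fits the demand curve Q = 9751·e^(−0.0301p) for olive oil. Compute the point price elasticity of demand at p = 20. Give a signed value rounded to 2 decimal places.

dQ/dp = −0.0301·Q = -160.757. At p = 20, Q = 5340.77.
Ed = (dQ/dp)·(p/Q) = (-160.757) × (20/5340.77) = -0.602

-0.60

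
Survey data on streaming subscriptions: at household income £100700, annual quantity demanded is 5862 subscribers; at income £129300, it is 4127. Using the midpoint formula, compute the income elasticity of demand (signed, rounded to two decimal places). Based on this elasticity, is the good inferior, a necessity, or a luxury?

%ΔQ = (4127 − 5862)/[( 5862 + 4127)/2] = -1735/4994.5 = -0.347382…
%ΔIncome = (129300 − 100700)/[( 100700 + 129300)/2] = 28600/115000 = 0.248695…
E_income = (-1735/4994.5) / (28600/115000) = -1.3968…
E_income < 0 ⇒ inferior good.

-1.40; inferior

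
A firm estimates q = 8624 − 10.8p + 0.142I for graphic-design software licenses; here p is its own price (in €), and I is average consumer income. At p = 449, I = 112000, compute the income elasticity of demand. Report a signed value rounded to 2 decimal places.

0.81

At the given values, q = 8624 − 10.8(449) + 0.142(112000) = 19678.8.
∂q/∂I = 0.142.
E = (0.142) × (112000/19678.8) = 0.8081…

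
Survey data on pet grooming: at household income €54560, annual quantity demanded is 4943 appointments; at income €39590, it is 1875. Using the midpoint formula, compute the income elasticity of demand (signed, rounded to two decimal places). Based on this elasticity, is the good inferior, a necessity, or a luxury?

2.83; luxury

%ΔQ = (1875 − 4943)/[( 4943 + 1875)/2] = -3068/3409 = -0.899970…
%ΔIncome = (39590 − 54560)/[( 54560 + 39590)/2] = -14970/47075 = -0.318003…
E_income = (-3068/3409) / (-14970/47075) = 2.8300…
E_income > 1 ⇒ normal good, luxury.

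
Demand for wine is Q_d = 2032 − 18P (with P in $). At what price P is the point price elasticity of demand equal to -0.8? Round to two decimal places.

50.17

Ed = −18P/(2032 − 18P). Set this equal to -0.8:
18P = 0.8·(2032 − 18P) ⇒ 18P(1 + 0.8) = 0.8·2032
P = 0.8·2032 / (18·1.8) = 50.1728…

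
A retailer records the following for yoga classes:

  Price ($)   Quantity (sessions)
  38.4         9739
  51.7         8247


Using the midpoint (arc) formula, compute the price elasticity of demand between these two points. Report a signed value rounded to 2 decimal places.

-0.56

%ΔQ = (8247 − 9739) / [(9739 + 8247)/2] = -1492/8993 = -0.165906…
%ΔP = (51.7 − 38.4) / [(38.4 + 51.7)/2] = 13.3/45.05 = 0.295227…
Arc Ed = %ΔQ / %ΔP = (-1492/8993) / (13.3/45.05) = -0.5619…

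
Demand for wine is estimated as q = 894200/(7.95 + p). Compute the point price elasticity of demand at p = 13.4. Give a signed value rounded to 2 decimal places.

dq/dp = −894200/(7.95 + p)² = -1961.73. At p = 13.4, q = 41882.9.
Ed = (dq/dp)·(p/q) = (-1961.73) × (13.4/41882.9) = -0.6276…

-0.63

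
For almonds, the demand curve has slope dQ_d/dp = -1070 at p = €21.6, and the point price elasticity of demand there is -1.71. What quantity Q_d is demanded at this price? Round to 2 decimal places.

Ed = (dQ_d/dp)·(p/Q_d) ⇒ Q_d = (dQ_d/dp)·p/Ed = (-1070)·21.6/(-1.71) = 13515.7894…

13515.79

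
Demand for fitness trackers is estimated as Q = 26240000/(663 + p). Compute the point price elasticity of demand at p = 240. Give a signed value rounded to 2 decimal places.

dQ/dp = −26240000/(663 + p)² = -32.1802. At p = 240, Q = 29058.7.
Ed = (dQ/dp)·(p/Q) = (-32.1802) × (240/29058.7) = -0.2657…

-0.27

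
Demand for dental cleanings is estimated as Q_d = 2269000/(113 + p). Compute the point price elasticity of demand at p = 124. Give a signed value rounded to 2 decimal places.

dQ_d/dp = −2269000/(113 + p)² = -40.3959. At p = 124, Q_d = 9573.84.
Ed = (dQ_d/dp)·(p/Q_d) = (-40.3959) × (124/9573.84) = -0.5232…

-0.52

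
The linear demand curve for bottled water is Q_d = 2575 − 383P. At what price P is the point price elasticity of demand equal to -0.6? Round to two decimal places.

Ed = −383P/(2575 − 383P). Set this equal to -0.6:
383P = 0.6·(2575 − 383P) ⇒ 383P(1 + 0.6) = 0.6·2575
P = 0.6·2575 / (383·1.6) = 2.5212…

2.52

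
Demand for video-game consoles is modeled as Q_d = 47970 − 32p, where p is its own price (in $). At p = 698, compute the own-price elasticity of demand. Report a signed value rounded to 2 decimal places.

At the given values, Q_d = 47970 − 32(698) = 25634.
∂Q_d/∂p = −32.
E = (-32) × (698/25634) = -0.8713…

-0.87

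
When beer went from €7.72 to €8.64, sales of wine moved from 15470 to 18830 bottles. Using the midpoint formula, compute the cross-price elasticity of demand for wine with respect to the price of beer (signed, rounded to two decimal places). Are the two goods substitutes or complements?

%ΔQ_{wine} = (18830 − 15470)/avg = 3360/17150 = 0.195918…
%ΔP_{beer} = (8.64 − 7.72)/avg = 0.92/8.18 = 0.112469…
E_cross = (3360/17150) / (0.92/8.18) = 1.7419…
E_cross > 0 ⇒ the goods are substitutes.

1.74; substitutes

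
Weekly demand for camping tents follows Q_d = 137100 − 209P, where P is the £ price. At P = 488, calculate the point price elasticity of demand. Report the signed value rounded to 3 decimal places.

dQ_d/dP = −209. At P = 488, Q_d = 137100 − 209(488) = 35108.
Ed = (dQ_d/dP)·(P/Q_d) = −209 × (488/35108) = -2.90509…

-2.905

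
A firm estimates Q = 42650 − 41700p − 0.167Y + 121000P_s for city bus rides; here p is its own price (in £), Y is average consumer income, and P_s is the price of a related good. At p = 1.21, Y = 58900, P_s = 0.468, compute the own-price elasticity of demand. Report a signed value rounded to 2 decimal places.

-1.29

At the given values, Q = 42650 − 41700(1.21) − 0.167(58900) + 121000(0.468) = 38984.7.
∂Q/∂p = −41700.
E = (-41700) × (1.21/38984.7) = -1.2942…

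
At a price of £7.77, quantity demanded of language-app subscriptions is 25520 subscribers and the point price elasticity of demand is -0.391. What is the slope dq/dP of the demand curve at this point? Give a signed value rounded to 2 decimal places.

Ed = (dq/dP)·(P/q) ⇒ dq/dP = Ed·q/P = (-0.391)·25520/7.77 = -1284.2110…

-1284.21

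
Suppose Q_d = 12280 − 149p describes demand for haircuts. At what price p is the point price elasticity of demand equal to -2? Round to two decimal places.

Ed = −149p/(12280 − 149p). Set this equal to -2:
149p = 2·(12280 − 149p) ⇒ 149p(1 + 2) = 2·12280
p = 2·12280 / (149·3) = 54.9440…

54.94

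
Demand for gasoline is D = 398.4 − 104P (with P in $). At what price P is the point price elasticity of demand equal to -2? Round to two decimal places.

Ed = −104P/(398.4 − 104P). Set this equal to -2:
104P = 2·(398.4 − 104P) ⇒ 104P(1 + 2) = 2·398.4
P = 2·398.4 / (104·3) = 2.5538…

2.55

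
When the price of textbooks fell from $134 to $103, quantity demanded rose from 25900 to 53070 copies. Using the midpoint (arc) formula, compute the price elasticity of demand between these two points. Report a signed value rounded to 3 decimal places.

%ΔQ = (53070 − 25900) / [(25900 + 53070)/2] = 27170/39485 = 0.688109…
%ΔP = (103 − 134) / [(134 + 103)/2] = -31/118.5 = -0.261603…
Arc Ed = %ΔQ / %ΔP = (27170/39485) / (-31/118.5) = -2.63035…

-2.630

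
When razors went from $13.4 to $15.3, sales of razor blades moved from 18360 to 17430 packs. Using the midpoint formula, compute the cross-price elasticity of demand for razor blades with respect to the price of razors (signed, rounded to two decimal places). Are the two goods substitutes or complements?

%ΔQ_{razor blades} = (17430 − 18360)/avg = -930/17895 = -0.051969…
%ΔP_{razors} = (15.3 − 13.4)/avg = 1.9/14.35 = 0.132404…
E_cross = (-930/17895) / (1.9/14.35) = -0.3925…
E_cross < 0 ⇒ the goods are complements.

-0.39; complements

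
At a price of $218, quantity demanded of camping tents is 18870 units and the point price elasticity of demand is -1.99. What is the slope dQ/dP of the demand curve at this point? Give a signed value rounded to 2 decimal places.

-172.25

Ed = (dQ/dP)·(P/Q) ⇒ dQ/dP = Ed·Q/P = (-1.99)·18870/218 = -172.2536…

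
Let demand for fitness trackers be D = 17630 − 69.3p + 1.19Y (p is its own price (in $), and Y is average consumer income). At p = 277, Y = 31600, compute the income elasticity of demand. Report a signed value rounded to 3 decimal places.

1.043

At the given values, D = 17630 − 69.3(277) + 1.19(31600) = 36037.9.
∂D/∂Y = 1.19.
E = (1.19) × (31600/36037.9) = 1.04345…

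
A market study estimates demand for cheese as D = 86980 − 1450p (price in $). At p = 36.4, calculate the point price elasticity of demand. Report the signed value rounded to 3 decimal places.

dD/dp = −1450. At p = 36.4, D = 86980 − 1450(36.4) = 34200.
Ed = (dD/dp)·(p/D) = −1450 × (36.4/34200) = -1.54327…

-1.543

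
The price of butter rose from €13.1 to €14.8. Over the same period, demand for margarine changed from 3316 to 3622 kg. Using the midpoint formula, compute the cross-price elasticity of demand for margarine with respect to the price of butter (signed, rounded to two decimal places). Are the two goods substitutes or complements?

0.72; substitutes

%ΔQ_{margarine} = (3622 − 3316)/avg = 306/3469 = 0.088209…
%ΔP_{butter} = (14.8 − 13.1)/avg = 1.7/13.95 = 0.121863…
E_cross = (306/3469) / (1.7/13.95) = 0.7238…
E_cross > 0 ⇒ the goods are substitutes.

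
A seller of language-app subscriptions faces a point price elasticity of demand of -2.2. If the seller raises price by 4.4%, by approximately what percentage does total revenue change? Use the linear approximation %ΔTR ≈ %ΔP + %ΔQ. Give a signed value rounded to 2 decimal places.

-5.28%

%ΔQ ≈ Ed × %ΔP = (-2.2) × (+4.4%) = -9.6800%
%ΔTR ≈ %ΔP + %ΔQ = (+4.4%) + (-9.6800%) = -5.2800%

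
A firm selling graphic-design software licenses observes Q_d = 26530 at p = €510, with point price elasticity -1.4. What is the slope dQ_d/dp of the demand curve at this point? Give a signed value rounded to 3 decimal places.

-72.827

Ed = (dQ_d/dp)·(p/Q_d) ⇒ dQ_d/dp = Ed·Q_d/p = (-1.4)·26530/510 = -72.82745…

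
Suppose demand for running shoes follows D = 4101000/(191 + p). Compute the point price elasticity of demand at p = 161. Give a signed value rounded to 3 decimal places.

-0.457

dD/dp = −4101000/(191 + p)² = -33.0982. At p = 161, D = 11650.6.
Ed = (dD/dp)·(p/D) = (-33.0982) × (161/11650.6) = -0.45738…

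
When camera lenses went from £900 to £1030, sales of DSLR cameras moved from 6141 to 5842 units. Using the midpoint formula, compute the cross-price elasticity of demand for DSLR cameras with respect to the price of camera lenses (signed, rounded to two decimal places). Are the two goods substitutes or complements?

%ΔQ_{DSLR cameras} = (5842 − 6141)/avg = -299/5991.5 = -0.049904…
%ΔP_{camera lenses} = (1030 − 900)/avg = 130/965 = 0.134715…
E_cross = (-299/5991.5) / (130/965) = -0.3704…
E_cross < 0 ⇒ the goods are complements.

-0.37; complements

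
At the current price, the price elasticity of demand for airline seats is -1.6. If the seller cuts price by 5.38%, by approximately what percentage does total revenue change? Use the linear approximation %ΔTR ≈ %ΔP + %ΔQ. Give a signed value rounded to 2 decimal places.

%ΔQ ≈ Ed × %ΔP = (-1.6) × (-5.38%) = +8.6080%
%ΔTR ≈ %ΔP + %ΔQ = (-5.38%) + (+8.6080%) = +3.2280%

+3.23%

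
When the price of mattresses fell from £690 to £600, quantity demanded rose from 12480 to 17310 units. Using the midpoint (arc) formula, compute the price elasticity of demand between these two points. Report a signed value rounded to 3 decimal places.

-2.324

%ΔQ = (17310 − 12480) / [(12480 + 17310)/2] = 4830/14895 = 0.324269…
%ΔP = (600 − 690) / [(690 + 600)/2] = -90/645 = -0.139534…
Arc Ed = %ΔQ / %ΔP = (4830/14895) / (-90/645) = -2.32393…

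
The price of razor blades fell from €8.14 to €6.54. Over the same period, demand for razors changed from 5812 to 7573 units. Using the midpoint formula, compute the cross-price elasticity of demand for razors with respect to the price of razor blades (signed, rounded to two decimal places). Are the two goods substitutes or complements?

%ΔQ_{razors} = (7573 − 5812)/avg = 1761/6692.5 = 0.263130…
%ΔP_{razor blades} = (6.54 − 8.14)/avg = -1.6/7.34 = -0.217983…
E_cross = (1761/6692.5) / (-1.6/7.34) = -1.2071…
E_cross < 0 ⇒ the goods are complements.

-1.21; complements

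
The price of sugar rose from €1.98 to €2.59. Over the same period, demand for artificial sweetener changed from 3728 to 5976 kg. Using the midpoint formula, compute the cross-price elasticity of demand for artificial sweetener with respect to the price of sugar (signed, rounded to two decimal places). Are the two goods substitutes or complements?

%ΔQ_{artificial sweetener} = (5976 − 3728)/avg = 2248/4852 = 0.463314…
%ΔP_{sugar} = (2.59 − 1.98)/avg = 0.61/2.285 = 0.266958…
E_cross = (2248/4852) / (0.61/2.285) = 1.7355…
E_cross > 0 ⇒ the goods are substitutes.

1.74; substitutes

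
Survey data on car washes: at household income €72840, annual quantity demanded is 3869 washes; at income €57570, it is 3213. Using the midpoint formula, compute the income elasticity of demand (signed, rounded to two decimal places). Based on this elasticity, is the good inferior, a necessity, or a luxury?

0.79; necessity

%ΔQ = (3213 − 3869)/[( 3869 + 3213)/2] = -656/3541 = -0.185258…
%ΔIncome = (57570 − 72840)/[( 72840 + 57570)/2] = -15270/65205 = -0.234184…
E_income = (-656/3541) / (-15270/65205) = 0.7910…
0 < E_income < 1 ⇒ normal good, necessity.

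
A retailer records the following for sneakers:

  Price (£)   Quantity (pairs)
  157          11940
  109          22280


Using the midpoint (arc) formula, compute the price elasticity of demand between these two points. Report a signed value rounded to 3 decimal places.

%ΔQ = (22280 − 11940) / [(11940 + 22280)/2] = 10340/17110 = 0.604324…
%ΔP = (109 − 157) / [(157 + 109)/2] = -48/133 = -0.360902…
Arc Ed = %ΔQ / %ΔP = (10340/17110) / (-48/133) = -1.67448…

-1.674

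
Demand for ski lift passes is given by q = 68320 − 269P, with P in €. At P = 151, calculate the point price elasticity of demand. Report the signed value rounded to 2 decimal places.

-1.47

dq/dP = −269. At P = 151, q = 68320 − 269(151) = 27701.
Ed = (dq/dP)·(P/q) = −269 × (151/27701) = -1.4663…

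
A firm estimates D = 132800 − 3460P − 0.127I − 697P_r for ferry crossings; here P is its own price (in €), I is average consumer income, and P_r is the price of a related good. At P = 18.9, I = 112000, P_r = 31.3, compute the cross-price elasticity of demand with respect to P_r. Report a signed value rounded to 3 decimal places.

At the given values, D = 132800 − 3460(18.9) − 0.127(112000) − 697(31.3) = 31365.9.
∂D/∂P_r = -697.
E = (-697) × (31.3/31365.9) = -0.69553…

-0.696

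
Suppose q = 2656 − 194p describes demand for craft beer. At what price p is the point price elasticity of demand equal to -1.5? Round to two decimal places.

Ed = −194p/(2656 − 194p). Set this equal to -1.5:
194p = 1.5·(2656 − 194p) ⇒ 194p(1 + 1.5) = 1.5·2656
p = 1.5·2656 / (194·2.5) = 8.2144…

8.21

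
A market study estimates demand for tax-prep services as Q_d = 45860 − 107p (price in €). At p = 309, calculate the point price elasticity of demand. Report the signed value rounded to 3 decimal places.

dQ_d/dp = −107. At p = 309, Q_d = 45860 − 107(309) = 12797.
Ed = (dQ_d/dp)·(p/Q_d) = −107 × (309/12797) = -2.58365…

-2.584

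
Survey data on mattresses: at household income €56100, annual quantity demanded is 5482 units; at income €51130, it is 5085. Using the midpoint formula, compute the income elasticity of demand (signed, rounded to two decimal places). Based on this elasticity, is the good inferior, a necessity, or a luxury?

0.81; necessity

%ΔQ = (5085 − 5482)/[( 5482 + 5085)/2] = -397/5283.5 = -0.075139…
%ΔIncome = (51130 − 56100)/[( 56100 + 51130)/2] = -4970/53615 = -0.092697…
E_income = (-397/5283.5) / (-4970/53615) = 0.8105…
0 < E_income < 1 ⇒ normal good, necessity.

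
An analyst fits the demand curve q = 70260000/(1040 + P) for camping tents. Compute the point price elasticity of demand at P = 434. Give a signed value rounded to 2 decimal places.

-0.29

dq/dP = −70260000/(1040 + P)² = -32.338. At P = 434, q = 47666.2.
Ed = (dq/dP)·(P/q) = (-32.338) × (434/47666.2) = -0.2944…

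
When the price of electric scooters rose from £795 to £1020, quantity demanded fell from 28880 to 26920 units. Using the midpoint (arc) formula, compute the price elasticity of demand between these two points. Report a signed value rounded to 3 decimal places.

-0.283

%ΔQ = (26920 − 28880) / [(28880 + 26920)/2] = -1960/27900 = -0.070250…
%ΔP = (1020 − 795) / [(795 + 1020)/2] = 225/907.5 = 0.247933…
Arc Ed = %ΔQ / %ΔP = (-1960/27900) / (225/907.5) = -0.28334…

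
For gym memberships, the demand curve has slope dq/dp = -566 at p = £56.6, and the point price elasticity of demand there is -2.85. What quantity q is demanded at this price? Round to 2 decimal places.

11240.56

Ed = (dq/dp)·(p/q) ⇒ q = (dq/dp)·p/Ed = (-566)·56.6/(-2.85) = 11240.5614…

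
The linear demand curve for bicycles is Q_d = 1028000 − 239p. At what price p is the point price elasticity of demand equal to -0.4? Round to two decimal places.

Ed = −239p/(1028000 − 239p). Set this equal to -0.4:
239p = 0.4·(1028000 − 239p) ⇒ 239p(1 + 0.4) = 0.4·1028000
p = 0.4·1028000 / (239·1.4) = 1228.9300…

1228.93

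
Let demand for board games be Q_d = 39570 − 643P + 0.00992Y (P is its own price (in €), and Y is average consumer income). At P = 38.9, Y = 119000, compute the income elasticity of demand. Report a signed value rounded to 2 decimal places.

0.08

At the given values, Q_d = 39570 − 643(38.9) + 0.00992(119000) = 15737.78.
∂Q_d/∂Y = 0.00992.
E = (0.00992) × (119000/15737.78) = 0.0750…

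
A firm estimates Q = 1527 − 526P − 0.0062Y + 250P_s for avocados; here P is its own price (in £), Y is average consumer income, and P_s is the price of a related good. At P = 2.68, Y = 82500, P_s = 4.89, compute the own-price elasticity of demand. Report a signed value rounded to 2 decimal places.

At the given values, Q = 1527 − 526(2.68) − 0.0062(82500) + 250(4.89) = 828.32.
∂Q/∂P = −526.
E = (-526) × (2.68/828.32) = -1.7018…

-1.70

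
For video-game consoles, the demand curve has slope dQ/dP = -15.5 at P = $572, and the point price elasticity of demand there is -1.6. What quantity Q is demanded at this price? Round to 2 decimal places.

Ed = (dQ/dP)·(P/Q) ⇒ Q = (dQ/dP)·P/Ed = (-15.5)·572/(-1.6) = 5541.25

5541.25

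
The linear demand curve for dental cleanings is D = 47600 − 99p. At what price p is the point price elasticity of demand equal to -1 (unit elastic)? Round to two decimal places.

Ed = −99p/(47600 − 99p). Set this equal to -1:
99p = 1·(47600 − 99p) ⇒ 99p(1 + 1) = 1·47600
p = 1·47600 / (99·2) = 240.4040…

240.40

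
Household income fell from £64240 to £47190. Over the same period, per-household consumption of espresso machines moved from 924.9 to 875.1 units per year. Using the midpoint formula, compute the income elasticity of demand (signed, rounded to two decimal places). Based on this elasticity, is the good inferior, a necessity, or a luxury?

0.18; necessity

%ΔQ = (875.1 − 924.9)/[( 924.9 + 875.1)/2] = -49.8/900 = -0.055333…
%ΔIncome = (47190 − 64240)/[( 64240 + 47190)/2] = -17050/55715 = -0.306021…
E_income = (-49.8/900) / (-17050/55715) = 0.1808…
0 < E_income < 1 ⇒ normal good, necessity.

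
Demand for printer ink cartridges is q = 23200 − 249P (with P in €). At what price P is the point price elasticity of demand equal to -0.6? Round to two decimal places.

Ed = −249P/(23200 − 249P). Set this equal to -0.6:
249P = 0.6·(23200 − 249P) ⇒ 249P(1 + 0.6) = 0.6·23200
P = 0.6·23200 / (249·1.6) = 34.9397…

34.94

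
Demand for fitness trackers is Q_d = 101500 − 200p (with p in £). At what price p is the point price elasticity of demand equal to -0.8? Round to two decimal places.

225.56

Ed = −200p/(101500 − 200p). Set this equal to -0.8:
200p = 0.8·(101500 − 200p) ⇒ 200p(1 + 0.8) = 0.8·101500
p = 0.8·101500 / (200·1.8) = 225.5555…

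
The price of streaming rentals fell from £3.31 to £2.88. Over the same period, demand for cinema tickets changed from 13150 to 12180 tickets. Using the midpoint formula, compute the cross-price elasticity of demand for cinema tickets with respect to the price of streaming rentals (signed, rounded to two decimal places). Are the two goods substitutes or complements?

%ΔQ_{cinema tickets} = (12180 − 13150)/avg = -970/12665 = -0.076589…
%ΔP_{streaming rentals} = (2.88 − 3.31)/avg = -0.43/3.095 = -0.138933…
E_cross = (-970/12665) / (-0.43/3.095) = 0.5512…
E_cross > 0 ⇒ the goods are substitutes.

0.55; substitutes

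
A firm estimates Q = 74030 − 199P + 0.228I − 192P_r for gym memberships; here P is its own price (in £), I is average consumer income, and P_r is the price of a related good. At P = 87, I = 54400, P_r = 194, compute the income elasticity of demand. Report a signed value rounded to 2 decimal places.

0.39

At the given values, Q = 74030 − 199(87) + 0.228(54400) − 192(194) = 31872.2.
∂Q/∂I = 0.228.
E = (0.228) × (54400/31872.2) = 0.3891…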